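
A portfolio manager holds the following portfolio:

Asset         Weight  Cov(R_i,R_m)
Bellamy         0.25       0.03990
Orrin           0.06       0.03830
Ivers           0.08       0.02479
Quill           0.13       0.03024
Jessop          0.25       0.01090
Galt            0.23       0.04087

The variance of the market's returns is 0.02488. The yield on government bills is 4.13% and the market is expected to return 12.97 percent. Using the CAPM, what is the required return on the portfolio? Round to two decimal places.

β_Bellamy = 0.03990 / 0.02488 = 1.6037
β_Orrin = 0.03830 / 0.02488 = 1.5394
β_Ivers = 0.02479 / 0.02488 = 0.9964
β_Quill = 0.03024 / 0.02488 = 1.2154
β_Jessop = 0.01090 / 0.02488 = 0.4381
β_Galt = 0.04087 / 0.02488 = 1.6427
β_P = Σ w_i β_i = 0.25×1.6037 + 0.06×1.5394 + 0.08×0.9964 + 0.13×1.2154 + 0.25×0.4381 + 0.23×1.6427 = 1.2183
MRP = 12.97% − 4.13% = 8.84%
E(R_P) = R_f + β_P × MRP = 4.13% + 1.2183 × 8.84% = 14.90%

14.90%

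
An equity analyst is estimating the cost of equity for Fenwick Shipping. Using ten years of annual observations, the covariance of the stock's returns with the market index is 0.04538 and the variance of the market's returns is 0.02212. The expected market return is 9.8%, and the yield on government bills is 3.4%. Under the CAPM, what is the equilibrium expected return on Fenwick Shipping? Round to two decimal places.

β = Cov(R_i, R_m) / Var(R_m) = 0.04538 / 0.02212 = 2.0515
MRP = 9.8% − 3.4% = 6.40%
E(R) = R_f + β × MRP = 3.4% + 2.0515 × 6.4% = 16.53%

16.53%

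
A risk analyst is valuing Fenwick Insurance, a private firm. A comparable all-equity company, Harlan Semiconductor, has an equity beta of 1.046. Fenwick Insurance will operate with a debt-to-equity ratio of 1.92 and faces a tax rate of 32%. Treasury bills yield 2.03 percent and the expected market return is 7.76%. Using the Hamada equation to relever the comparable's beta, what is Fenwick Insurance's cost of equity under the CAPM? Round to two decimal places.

15.85%

β_L = β_U × [1 + (1 − t)(D/E)] = 1.046 × [1 + (1 − 0.32) × 1.92]
    = 1.046 × [1 + 0.68 × 1.92] = 1.046 × 2.3056 = 2.4117
MRP = 7.76% − 2.03% = 5.73%
E(R) = R_f + β_L × MRP = 2.03% + 2.4117 × 5.73% = 15.85%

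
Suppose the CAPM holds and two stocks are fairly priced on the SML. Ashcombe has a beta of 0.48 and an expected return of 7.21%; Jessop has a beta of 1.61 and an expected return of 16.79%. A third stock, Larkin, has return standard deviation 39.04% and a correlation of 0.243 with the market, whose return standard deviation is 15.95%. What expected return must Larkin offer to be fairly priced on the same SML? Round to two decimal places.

8.18%

MRP = (16.79% − 7.21%) / (1.61 − 0.48) = 8.4779%
R_f = 7.21% − 0.48 × 8.4779% = 3.1406%
β_Larkin = ρ·σ_i/σ_m = 0.243 × 39.04 / 15.95 = 0.5948
E(R_Larkin) = R_f + β × MRP = 3.1406% + 0.5948 × 8.4779% = 8.18%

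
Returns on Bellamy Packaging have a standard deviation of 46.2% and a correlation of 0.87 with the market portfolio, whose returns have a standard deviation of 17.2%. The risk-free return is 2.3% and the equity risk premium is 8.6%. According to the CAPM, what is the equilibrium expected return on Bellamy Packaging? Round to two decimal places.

β = ρ × σ_i / σ_m = 0.87 × 46.2% / 17.2% = 2.3369
E(R) = 2.3% + 2.3369 × 8.6% = 22.40%

22.40%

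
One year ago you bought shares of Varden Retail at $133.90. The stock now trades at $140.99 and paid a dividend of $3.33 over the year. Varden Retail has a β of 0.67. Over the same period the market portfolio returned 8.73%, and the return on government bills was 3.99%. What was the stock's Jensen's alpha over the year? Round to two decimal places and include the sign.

Realised HPR = (P1 + D1 − P0) / P0 = (140.99 + 3.33 − 133.90) / 133.90 = 10.42 / 133.90 = 7.7819%
MRP = 8.73% − 3.99% = 4.74%
CAPM required = R_f + β·MRP = 3.99% + 0.67 × 4.74% = 7.1658%
α = realised − required = 7.7819% − 7.1658% = +0.62%

+0.62%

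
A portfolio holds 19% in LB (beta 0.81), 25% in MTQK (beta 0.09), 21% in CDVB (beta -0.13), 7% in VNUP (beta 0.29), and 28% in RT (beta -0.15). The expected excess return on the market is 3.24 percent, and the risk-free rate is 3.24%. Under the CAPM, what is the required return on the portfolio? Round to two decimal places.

β_P = Σ w_i β_i = 0.19×0.81 + 0.25×0.09 + 0.21×-0.13 + 0.07×0.29 + 0.28×-0.15 = 0.1274
E(R_P) = R_f + β_P × MRP = 3.24% + 0.1274 × 3.24% = 3.65%

3.65%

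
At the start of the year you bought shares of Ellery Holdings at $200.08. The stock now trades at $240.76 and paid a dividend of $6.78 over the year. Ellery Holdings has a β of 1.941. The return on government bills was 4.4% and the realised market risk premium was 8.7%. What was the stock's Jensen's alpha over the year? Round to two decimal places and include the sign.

Realised HPR = (P1 + D1 − P0) / P0 = (240.76 + 6.78 − 200.08) / 200.08 = 47.46 / 200.08 = 23.7205%
CAPM required = R_f + β·MRP = 4.4% + 1.941 × 8.7% = 21.2867%
α = realised − required = 23.7205% − 21.2867% = +2.43%

+2.43%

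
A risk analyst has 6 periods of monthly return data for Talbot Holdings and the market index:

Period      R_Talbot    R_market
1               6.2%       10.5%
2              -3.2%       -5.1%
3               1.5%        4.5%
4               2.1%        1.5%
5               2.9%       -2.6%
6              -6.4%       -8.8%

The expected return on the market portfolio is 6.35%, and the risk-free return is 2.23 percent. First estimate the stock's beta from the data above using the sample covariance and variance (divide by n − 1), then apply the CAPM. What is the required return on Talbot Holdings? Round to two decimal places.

4.61%

Mean R_i = (6.2 − 3.2 + 1.5 + 2.1 + 2.9 − 6.4) / 6 = 0.5167%
Mean R_m = (10.5 − 5.1 + 4.5 + 1.5 − 2.6 − 8.8) / 6 = 0.0000%
Σ(R_i − R̄_i)(R_m − R̄_m) = 140.1000  ⇒  Cov = 140.1000 / 5 = 28.0200
Σ(R_m − R̄_m)² = 242.9600  ⇒  Var(R_m) = 242.9600 / 5 = 48.5920
β = Cov / Var(R_m) = 28.0200 / 48.5920 = 0.5766
MRP = 6.35% − 2.23% = 4.12%
E(R) = R_f + β × MRP = 2.23% + 0.5766 × 4.12% = 4.61%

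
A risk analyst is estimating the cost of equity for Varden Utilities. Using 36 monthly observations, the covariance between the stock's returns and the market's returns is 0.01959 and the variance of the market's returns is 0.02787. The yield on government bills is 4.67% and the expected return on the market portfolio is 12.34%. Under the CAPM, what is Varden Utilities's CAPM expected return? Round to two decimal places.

10.06%

β = Cov(R_i, R_m) / Var(R_m) = 0.01959 / 0.02787 = 0.7029
MRP = 12.34% − 4.67% = 7.67%
E(R) = R_f + β × MRP = 4.67% + 0.7029 × 7.67% = 10.06%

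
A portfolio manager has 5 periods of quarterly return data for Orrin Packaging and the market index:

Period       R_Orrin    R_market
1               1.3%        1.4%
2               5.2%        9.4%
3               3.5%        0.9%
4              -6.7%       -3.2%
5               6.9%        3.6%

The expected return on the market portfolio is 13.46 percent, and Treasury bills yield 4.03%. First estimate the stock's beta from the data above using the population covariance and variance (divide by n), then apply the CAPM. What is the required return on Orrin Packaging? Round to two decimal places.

Mean R_i = (1.3 + 5.2 + 3.5 − 6.7 + 6.9) / 5 = 2.0400%
Mean R_m = (1.4 + 9.4 + 0.9 − 3.2 + 3.6) / 5 = 2.4200%
Σ(R_i − R̄_i)(R_m − R̄_m) = 75.4460  ⇒  Cov = 75.4460 / 5 = 15.0892
Σ(R_m − R̄_m)² = 85.0480  ⇒  Var(R_m) = 85.0480 / 5 = 17.0096
β = Cov / Var(R_m) = 15.0892 / 17.0096 = 0.8871
MRP = 13.46% − 4.03% = 9.43%
E(R) = R_f + β × MRP = 4.03% + 0.8871 × 9.43% = 12.40%

12.40%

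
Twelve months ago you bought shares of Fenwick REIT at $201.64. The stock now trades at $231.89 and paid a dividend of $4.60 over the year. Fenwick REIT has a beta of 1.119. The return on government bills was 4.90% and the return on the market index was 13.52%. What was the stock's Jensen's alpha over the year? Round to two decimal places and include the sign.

Realised HPR = (P1 + D1 − P0) / P0 = (231.89 + 4.60 − 201.64) / 201.64 = 34.85 / 201.64 = 17.2833%
MRP = 13.52% − 4.90% = 8.62%
CAPM required = R_f + β·MRP = 4.90% + 1.119 × 8.62% = 14.54578%
α = realised − required = 17.2833% − 14.54578% = +2.74%

+2.74%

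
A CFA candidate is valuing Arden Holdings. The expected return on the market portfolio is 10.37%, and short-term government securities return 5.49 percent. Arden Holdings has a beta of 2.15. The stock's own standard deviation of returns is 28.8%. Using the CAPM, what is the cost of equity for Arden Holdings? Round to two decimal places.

15.98%

Market risk premium = E(R_m) − R_f = 10.37% − 5.49% = 4.88%
E(R) = R_f + β × MRP = 5.49% + 2.15 × 4.88% = 15.98%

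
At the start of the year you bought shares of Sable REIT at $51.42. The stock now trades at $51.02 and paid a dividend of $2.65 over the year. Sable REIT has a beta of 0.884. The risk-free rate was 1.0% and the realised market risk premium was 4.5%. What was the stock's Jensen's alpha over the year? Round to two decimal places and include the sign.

Realised HPR = (P1 + D1 − P0) / P0 = (51.02 + 2.65 − 51.42) / 51.42 = 2.25 / 51.42 = 4.3757%
CAPM required = R_f + β·MRP = 1.0% + 0.884 × 4.5% = 4.9780%
α = realised − required = 4.3757% − 4.9780% = -0.60%

-0.60%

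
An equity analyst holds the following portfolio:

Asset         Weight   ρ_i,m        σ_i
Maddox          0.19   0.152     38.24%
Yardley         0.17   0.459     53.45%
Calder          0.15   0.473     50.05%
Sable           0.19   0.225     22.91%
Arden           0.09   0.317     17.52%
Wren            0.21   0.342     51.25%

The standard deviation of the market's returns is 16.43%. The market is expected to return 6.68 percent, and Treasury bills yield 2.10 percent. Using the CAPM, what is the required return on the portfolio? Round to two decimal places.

β_Maddox = 0.152 × 38.24% / 16.43% = 0.3538
β_Yardley = 0.459 × 53.45% / 16.43% = 1.4932
β_Calder = 0.473 × 50.05% / 16.43% = 1.4409
β_Sable = 0.225 × 22.91% / 16.43% = 0.3137
β_Arden = 0.317 × 17.52% / 16.43% = 0.3380
β_Wren = 0.342 × 51.25% / 16.43% = 1.0668
β_P = Σ w_i β_i = 0.19×0.3538 + 0.17×1.4932 + 0.15×1.4409 + 0.19×0.3137 + 0.09×0.3380 + 0.21×1.0668 = 0.8513
MRP = 6.68% − 2.10% = 4.58%
E(R_P) = R_f + β_P × MRP = 2.10% + 0.8513 × 4.58% = 6.00%

6.00%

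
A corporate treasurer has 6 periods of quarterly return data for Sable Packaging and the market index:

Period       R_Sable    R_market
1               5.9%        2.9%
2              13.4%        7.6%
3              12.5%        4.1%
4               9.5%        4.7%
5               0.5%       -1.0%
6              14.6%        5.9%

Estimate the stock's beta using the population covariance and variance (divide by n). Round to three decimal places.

Mean R_i = (5.9 + 13.4 + 12.5 + 9.5 + 0.5 + 14.6) / 6 = 9.4000%
Mean R_m = (2.9 + 7.6 + 4.1 + 4.7 − 1.0 + 5.9) / 6 = 4.0333%
Σ(R_i − R̄_i)(R_m − R̄_m) = 73.0100  ⇒  Cov = 73.0100 / 6 = 12.1683
Σ(R_m − R̄_m)² = 43.2733  ⇒  Var(R_m) = 43.2733 / 6 = 7.2122
β = Cov / Var(R_m) = 12.1683 / 7.2122 = 1.6872

1.687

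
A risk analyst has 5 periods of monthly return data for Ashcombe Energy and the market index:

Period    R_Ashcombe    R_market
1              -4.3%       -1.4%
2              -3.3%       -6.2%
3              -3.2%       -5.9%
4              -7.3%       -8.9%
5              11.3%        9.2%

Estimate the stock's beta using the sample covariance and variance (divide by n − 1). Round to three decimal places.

0.961

Mean R_i = (-4.3 − 3.3 − 3.2 − 7.3 + 11.3) / 5 = -1.3600%
Mean R_m = (-1.4 − 6.2 − 5.9 − 8.9 + 9.2) / 5 = -2.6400%
Σ(R_i − R̄_i)(R_m − R̄_m) = 196.3380  ⇒  Cov = 196.3380 / 4 = 49.0845
Σ(R_m − R̄_m)² = 204.2120  ⇒  Var(R_m) = 204.2120 / 4 = 51.0530
β = Cov / Var(R_m) = 49.0845 / 51.0530 = 0.9614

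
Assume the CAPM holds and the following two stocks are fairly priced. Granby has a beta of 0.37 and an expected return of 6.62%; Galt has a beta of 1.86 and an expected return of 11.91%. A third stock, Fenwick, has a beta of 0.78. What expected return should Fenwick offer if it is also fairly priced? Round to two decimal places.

MRP (SML slope) = (11.91% − 6.62%) / (1.86 − 0.37) = 5.29% / 1.49 = 3.5503%
R_f (intercept) = 6.62% − 0.37 × 3.5503% = 5.3064%
E(R_Fenwick) = R_f + β × MRP = 5.3064% + 0.78 × 3.5503% = 8.08%

8.08%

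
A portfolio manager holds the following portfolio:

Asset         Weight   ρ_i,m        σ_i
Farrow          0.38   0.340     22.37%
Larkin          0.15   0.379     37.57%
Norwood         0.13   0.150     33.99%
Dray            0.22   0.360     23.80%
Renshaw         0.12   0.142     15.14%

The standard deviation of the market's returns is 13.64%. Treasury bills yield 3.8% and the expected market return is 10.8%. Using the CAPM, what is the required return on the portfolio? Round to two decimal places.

β_Farrow = 0.340 × 22.37% / 13.64% = 0.5576
β_Larkin = 0.379 × 37.57% / 13.64% = 1.0439
β_Norwood = 0.150 × 33.99% / 13.64% = 0.3738
β_Dray = 0.360 × 23.80% / 13.64% = 0.6282
β_Renshaw = 0.142 × 15.14% / 13.64% = 0.1576
β_P = Σ w_i β_i = 0.38×0.5576 + 0.15×1.0439 + 0.13×0.3738 + 0.22×0.6282 + 0.12×0.1576 = 0.5742
MRP = 10.8% − 3.8% = 7.00%
E(R_P) = R_f + β_P × MRP = 3.8% + 0.5742 × 7.0% = 7.82%

7.82%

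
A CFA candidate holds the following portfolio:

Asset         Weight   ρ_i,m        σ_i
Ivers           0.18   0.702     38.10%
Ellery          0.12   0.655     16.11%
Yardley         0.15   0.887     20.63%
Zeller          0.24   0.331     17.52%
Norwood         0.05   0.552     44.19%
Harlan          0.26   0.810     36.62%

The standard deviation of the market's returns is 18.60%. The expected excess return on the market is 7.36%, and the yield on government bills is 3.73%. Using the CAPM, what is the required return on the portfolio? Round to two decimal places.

β_Ivers = 0.702 × 38.10% / 18.60% = 1.4380
β_Ellery = 0.655 × 16.11% / 18.60% = 0.5673
β_Yardley = 0.887 × 20.63% / 18.60% = 0.9838
β_Zeller = 0.331 × 17.52% / 18.60% = 0.3118
β_Norwood = 0.552 × 44.19% / 18.60% = 1.3114
β_Harlan = 0.810 × 36.62% / 18.60% = 1.5947
β_P = Σ w_i β_i = 0.18×1.4380 + 0.12×0.5673 + 0.15×0.9838 + 0.24×0.3118 + 0.05×1.3114 + 0.26×1.5947 = 1.0295
E(R_P) = R_f + β_P × MRP = 3.73% + 1.0295 × 7.36% = 11.31%

11.31%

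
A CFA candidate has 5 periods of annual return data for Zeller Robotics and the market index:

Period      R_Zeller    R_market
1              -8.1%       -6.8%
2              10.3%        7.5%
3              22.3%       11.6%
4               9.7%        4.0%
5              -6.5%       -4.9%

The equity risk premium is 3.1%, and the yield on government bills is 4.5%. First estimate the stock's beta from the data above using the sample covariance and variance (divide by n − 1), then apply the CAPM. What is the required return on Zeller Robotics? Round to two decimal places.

9.42%

Mean R_i = (-8.1 + 10.3 + 22.3 + 9.7 − 6.5) / 5 = 5.5400%
Mean R_m = (-6.8 + 7.5 + 11.6 + 4.0 − 4.9) / 5 = 2.2800%
Σ(R_i − R̄_i)(R_m − R̄_m) = 398.5040  ⇒  Cov = 398.5040 / 4 = 99.6260
Σ(R_m − R̄_m)² = 251.0680  ⇒  Var(R_m) = 251.0680 / 4 = 62.7670
β = Cov / Var(R_m) = 99.6260 / 62.7670 = 1.5872
E(R) = R_f + β × MRP = 4.5% + 1.5872 × 3.1% = 9.42%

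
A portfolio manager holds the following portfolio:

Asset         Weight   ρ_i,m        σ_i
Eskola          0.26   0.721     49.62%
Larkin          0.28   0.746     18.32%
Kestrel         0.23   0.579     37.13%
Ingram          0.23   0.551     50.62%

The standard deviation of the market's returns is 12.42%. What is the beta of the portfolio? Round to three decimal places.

β_Eskola = 0.721 × 49.62% / 12.42% = 2.8805
β_Larkin = 0.746 × 18.32% / 12.42% = 1.1004
β_Kestrel = 0.579 × 37.13% / 12.42% = 1.7309
β_Ingram = 0.551 × 50.62% / 12.42% = 2.2457
β_P = Σ w_i β_i = 0.26×2.8805 + 0.28×1.1004 + 0.23×1.7309 + 0.23×2.2457 = 1.9717

1.972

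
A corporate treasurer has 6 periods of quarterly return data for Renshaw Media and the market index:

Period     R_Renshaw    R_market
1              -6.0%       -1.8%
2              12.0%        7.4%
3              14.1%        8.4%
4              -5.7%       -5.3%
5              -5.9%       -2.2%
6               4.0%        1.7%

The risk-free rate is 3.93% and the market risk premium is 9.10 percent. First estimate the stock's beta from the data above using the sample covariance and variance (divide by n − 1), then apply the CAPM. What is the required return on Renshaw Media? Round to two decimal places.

18.84%

Mean R_i = (-6.0 + 12.0 + 14.1 − 5.7 − 5.9 + 4.0) / 6 = 2.0833%
Mean R_m = (-1.8 + 7.4 + 8.4 − 5.3 − 2.2 + 1.7) / 6 = 1.3667%
Σ(R_i − R̄_i)(R_m − R̄_m) = 250.9467  ⇒  Cov = 250.9467 / 5 = 50.1893
Σ(R_m − R̄_m)² = 153.1733  ⇒  Var(R_m) = 153.1733 / 5 = 30.6347
β = Cov / Var(R_m) = 50.1893 / 30.6347 = 1.6383
E(R) = R_f + β × MRP = 3.93% + 1.6383 × 9.10% = 18.84%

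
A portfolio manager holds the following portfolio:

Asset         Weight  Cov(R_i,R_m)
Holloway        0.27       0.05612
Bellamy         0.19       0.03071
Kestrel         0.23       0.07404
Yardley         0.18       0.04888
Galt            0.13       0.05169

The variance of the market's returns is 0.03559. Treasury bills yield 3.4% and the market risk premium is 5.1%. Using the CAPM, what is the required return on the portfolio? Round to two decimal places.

β_Holloway = 0.05612 / 0.03559 = 1.5768
β_Bellamy = 0.03071 / 0.03559 = 0.8629
β_Kestrel = 0.07404 / 0.03559 = 2.0804
β_Yardley = 0.04888 / 0.03559 = 1.3734
β_Galt = 0.05169 / 0.03559 = 1.4524
β_P = Σ w_i β_i = 0.27×1.5768 + 0.19×0.8629 + 0.23×2.0804 + 0.18×1.3734 + 0.13×1.4524 = 1.5042
E(R_P) = R_f + β_P × MRP = 3.4% + 1.5042 × 5.1% = 11.07%

11.07%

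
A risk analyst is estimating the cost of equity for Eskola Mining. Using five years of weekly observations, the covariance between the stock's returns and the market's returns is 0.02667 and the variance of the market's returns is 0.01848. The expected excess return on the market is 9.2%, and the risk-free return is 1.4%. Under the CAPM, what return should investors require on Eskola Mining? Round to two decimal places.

14.68%

β = Cov(R_i, R_m) / Var(R_m) = 0.02667 / 0.01848 = 1.4432
E(R) = R_f + β × MRP = 1.4% + 1.4432 × 9.2% = 14.68%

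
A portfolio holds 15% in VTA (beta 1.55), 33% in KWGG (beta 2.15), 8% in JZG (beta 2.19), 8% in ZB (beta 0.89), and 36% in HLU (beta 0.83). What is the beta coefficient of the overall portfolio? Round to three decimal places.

1.487

β_P = Σ w_i β_i = 0.15×1.55 + 0.33×2.15 + 0.08×2.19 + 0.08×0.89 + 0.36×0.83 = 1.4872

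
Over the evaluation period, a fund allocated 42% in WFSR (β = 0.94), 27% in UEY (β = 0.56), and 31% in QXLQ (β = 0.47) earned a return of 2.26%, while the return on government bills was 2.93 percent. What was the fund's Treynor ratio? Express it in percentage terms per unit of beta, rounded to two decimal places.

β_P = 0.42×0.94 + 0.27×0.56 + 0.31×0.47 = 0.6917
Treynor = (R_P − R_f) / β_P = (2.26% − 2.93%) / 0.6917 = -0.67% / 0.6917 = -0.97%

-0.97%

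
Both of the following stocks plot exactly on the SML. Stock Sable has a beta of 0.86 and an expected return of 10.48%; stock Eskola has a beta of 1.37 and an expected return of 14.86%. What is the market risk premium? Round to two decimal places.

Both satisfy E(R) = R_f + β·MRP, so the slope of the SML is
MRP = (14.86% − 10.48%) / (1.37 − 0.86) = 4.38% / 0.51 = 8.5882%

8.59%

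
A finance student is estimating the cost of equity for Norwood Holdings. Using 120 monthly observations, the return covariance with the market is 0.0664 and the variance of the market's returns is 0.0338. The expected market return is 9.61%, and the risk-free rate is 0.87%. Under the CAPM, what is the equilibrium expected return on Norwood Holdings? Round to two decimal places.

18.04%

β = Cov(R_i, R_m) / Var(R_m) = 0.0664 / 0.0338 = 1.9645
MRP = 9.61% − 0.87% = 8.74%
E(R) = R_f + β × MRP = 0.87% + 1.9645 × 8.74% = 18.04%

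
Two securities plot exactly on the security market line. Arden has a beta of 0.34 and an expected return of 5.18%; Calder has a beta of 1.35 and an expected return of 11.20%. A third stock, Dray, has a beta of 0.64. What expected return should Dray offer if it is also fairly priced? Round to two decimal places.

MRP (SML slope) = (11.20% − 5.18%) / (1.35 − 0.34) = 6.02% / 1.01 = 5.9604%
R_f (intercept) = 5.18% − 0.34 × 5.9604% = 3.1535%
E(R_Dray) = R_f + β × MRP = 3.1535% + 0.64 × 5.9604% = 6.97%

6.97%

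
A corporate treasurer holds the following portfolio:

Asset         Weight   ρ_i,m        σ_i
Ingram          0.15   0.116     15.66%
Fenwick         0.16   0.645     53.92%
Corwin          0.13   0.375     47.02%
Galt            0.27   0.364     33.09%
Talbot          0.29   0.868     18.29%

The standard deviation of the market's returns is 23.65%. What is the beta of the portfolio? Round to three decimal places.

β_Ingram = 0.116 × 15.66% / 23.65% = 0.0768
β_Fenwick = 0.645 × 53.92% / 23.65% = 1.4705
β_Corwin = 0.375 × 47.02% / 23.65% = 0.7456
β_Galt = 0.364 × 33.09% / 23.65% = 0.5093
β_Talbot = 0.868 × 18.29% / 23.65% = 0.6713
β_P = Σ w_i β_i = 0.15×0.0768 + 0.16×1.4705 + 0.13×0.7456 + 0.27×0.5093 + 0.29×0.6713 = 0.6759

0.676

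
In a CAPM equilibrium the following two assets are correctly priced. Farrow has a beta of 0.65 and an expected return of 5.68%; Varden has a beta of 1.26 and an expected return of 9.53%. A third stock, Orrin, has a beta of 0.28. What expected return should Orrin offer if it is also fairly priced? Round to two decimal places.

3.34%

MRP (SML slope) = (9.53% − 5.68%) / (1.26 − 0.65) = 3.85% / 0.61 = 6.3115%
R_f (intercept) = 5.68% − 0.65 × 6.3115% = 1.5775%
E(R_Orrin) = R_f + β × MRP = 1.5775% + 0.28 × 6.3115% = 3.34%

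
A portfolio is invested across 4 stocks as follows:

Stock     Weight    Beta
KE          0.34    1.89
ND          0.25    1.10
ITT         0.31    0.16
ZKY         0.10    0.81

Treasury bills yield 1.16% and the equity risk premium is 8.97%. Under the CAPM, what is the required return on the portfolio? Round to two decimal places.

10.56%

β_P = Σ w_i β_i = 0.34×1.89 + 0.25×1.10 + 0.31×0.16 + 0.10×0.81 = 1.0482
E(R_P) = R_f + β_P × MRP = 1.16% + 1.0482 × 8.97% = 10.56%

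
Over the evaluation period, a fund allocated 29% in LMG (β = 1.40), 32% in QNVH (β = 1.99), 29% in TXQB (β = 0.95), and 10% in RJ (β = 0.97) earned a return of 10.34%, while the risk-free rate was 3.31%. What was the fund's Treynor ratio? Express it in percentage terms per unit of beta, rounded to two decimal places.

β_P = 0.29×1.40 + 0.32×1.99 + 0.29×0.95 + 0.10×0.97 = 1.4153
Treynor = (R_P − R_f) / β_P = (10.34% − 3.31%) / 1.4153 = 7.03% / 1.4153 = 4.97%

4.97%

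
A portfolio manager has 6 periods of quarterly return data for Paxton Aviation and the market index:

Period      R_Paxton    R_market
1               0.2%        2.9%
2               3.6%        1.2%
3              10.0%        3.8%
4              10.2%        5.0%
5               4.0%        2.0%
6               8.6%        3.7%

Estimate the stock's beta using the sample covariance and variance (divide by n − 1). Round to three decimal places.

Mean R_i = (0.2 + 3.6 + 10.0 + 10.2 + 4.0 + 8.6) / 6 = 6.1000%
Mean R_m = (2.9 + 1.2 + 3.8 + 5.0 + 2.0 + 3.7) / 6 = 3.1000%
Σ(R_i − R̄_i)(R_m − R̄_m) = 20.2600  ⇒  Cov = 20.2600 / 5 = 4.0520
Σ(R_m − R̄_m)² = 9.3200  ⇒  Var(R_m) = 9.3200 / 5 = 1.8640
β = Cov / Var(R_m) = 4.0520 / 1.8640 = 2.1738

2.174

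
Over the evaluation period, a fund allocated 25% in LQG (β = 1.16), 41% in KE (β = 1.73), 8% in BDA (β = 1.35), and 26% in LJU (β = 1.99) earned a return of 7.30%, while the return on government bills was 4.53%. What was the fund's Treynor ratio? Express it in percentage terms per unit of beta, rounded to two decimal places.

β_P = 0.25×1.16 + 0.41×1.73 + 0.08×1.35 + 0.26×1.99 = 1.6247
Treynor = (R_P − R_f) / β_P = (7.30% − 4.53%) / 1.6247 = 2.77% / 1.6247 = 1.70%

1.70%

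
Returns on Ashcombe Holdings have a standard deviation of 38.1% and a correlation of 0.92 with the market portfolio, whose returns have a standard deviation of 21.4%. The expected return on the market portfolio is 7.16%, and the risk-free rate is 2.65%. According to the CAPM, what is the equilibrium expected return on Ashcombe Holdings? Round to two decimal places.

β = ρ × σ_i / σ_m = 0.92 × 38.1% / 21.4% = 1.6379
MRP = 7.16% − 2.65% = 4.51%
E(R) = 2.65% + 1.6379 × 4.51% = 10.04%

10.04%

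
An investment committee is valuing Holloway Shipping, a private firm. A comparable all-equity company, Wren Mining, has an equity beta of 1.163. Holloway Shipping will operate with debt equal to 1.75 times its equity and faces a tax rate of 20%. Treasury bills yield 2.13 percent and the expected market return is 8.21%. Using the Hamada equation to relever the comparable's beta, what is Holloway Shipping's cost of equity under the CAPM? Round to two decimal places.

19.10%

β_L = β_U × [1 + (1 − t)(D/E)] = 1.163 × [1 + (1 − 0.20) × 1.75]
    = 1.163 × [1 + 0.80 × 1.75] = 1.163 × 2.4000 = 2.7912
MRP = 8.21% − 2.13% = 6.08%
E(R) = R_f + β_L × MRP = 2.13% + 2.7912 × 6.08% = 19.10%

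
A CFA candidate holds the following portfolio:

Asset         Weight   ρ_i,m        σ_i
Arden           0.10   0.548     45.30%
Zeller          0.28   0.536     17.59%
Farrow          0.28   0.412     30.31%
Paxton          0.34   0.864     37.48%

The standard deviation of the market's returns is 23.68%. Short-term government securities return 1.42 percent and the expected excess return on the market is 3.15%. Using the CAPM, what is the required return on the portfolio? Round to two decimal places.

β_Arden = 0.548 × 45.30% / 23.68% = 1.0483
β_Zeller = 0.536 × 17.59% / 23.68% = 0.3982
β_Farrow = 0.412 × 30.31% / 23.68% = 0.5274
β_Paxton = 0.864 × 37.48% / 23.68% = 1.3675
β_P = Σ w_i β_i = 0.10×1.0483 + 0.28×0.3982 + 0.28×0.5274 + 0.34×1.3675 = 0.8289
E(R_P) = R_f + β_P × MRP = 1.42% + 0.8289 × 3.15% = 4.03%

4.03%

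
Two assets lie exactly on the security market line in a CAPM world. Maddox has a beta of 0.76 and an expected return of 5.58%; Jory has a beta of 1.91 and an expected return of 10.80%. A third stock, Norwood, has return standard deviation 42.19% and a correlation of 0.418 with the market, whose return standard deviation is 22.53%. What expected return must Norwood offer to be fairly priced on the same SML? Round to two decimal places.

MRP = (10.80% − 5.58%) / (1.91 − 0.76) = 4.5391%
R_f = 5.58% − 0.76 × 4.5391% = 2.1303%
β_Norwood = ρ·σ_i/σ_m = 0.418 × 42.19 / 22.53 = 0.7828
E(R_Norwood) = R_f + β × MRP = 2.1303% + 0.7828 × 4.5391% = 5.68%

5.68%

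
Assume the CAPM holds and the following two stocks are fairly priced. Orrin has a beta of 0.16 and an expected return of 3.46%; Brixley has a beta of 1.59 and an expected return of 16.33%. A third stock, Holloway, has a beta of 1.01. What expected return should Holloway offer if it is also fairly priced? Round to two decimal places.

MRP (SML slope) = (16.33% − 3.46%) / (1.59 − 0.16) = 12.87% / 1.43 = 9.0000%
R_f (intercept) = 3.46% − 0.16 × 9.0000% = 2.0200%
E(R_Holloway) = R_f + β × MRP = 2.0200% + 1.01 × 9.0000% = 11.11%

11.11%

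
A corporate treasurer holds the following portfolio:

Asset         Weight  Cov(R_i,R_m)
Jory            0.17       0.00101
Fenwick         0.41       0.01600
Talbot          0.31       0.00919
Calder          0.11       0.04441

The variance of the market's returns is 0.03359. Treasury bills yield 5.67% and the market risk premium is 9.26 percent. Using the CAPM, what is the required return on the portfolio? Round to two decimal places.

β_Jory = 0.00101 / 0.03359 = 0.0301
β_Fenwick = 0.01600 / 0.03359 = 0.4763
β_Talbot = 0.00919 / 0.03359 = 0.2736
β_Calder = 0.04441 / 0.03359 = 1.3221
β_P = Σ w_i β_i = 0.17×0.0301 + 0.41×0.4763 + 0.31×0.2736 + 0.11×1.3221 = 0.4306
E(R_P) = R_f + β_P × MRP = 5.67% + 0.4306 × 9.26% = 9.66%

9.66%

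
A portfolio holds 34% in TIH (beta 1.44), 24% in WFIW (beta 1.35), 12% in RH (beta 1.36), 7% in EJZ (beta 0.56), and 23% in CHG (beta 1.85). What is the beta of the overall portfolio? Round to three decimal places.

1.442

β_P = Σ w_i β_i = 0.34×1.44 + 0.24×1.35 + 0.12×1.36 + 0.07×0.56 + 0.23×1.85 = 1.4415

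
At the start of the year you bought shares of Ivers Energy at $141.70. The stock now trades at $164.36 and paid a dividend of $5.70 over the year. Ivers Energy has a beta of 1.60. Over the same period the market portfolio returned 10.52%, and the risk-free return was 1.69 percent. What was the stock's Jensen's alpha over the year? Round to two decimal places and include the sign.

Realised HPR = (P1 + D1 − P0) / P0 = (164.36 + 5.70 − 141.70) / 141.70 = 28.36 / 141.70 = 20.0141%
MRP = 10.52% − 1.69% = 8.83%
CAPM required = R_f + β·MRP = 1.69% + 1.60 × 8.83% = 15.8180%
α = realised − required = 20.0141% − 15.8180% = +4.20%

+4.20%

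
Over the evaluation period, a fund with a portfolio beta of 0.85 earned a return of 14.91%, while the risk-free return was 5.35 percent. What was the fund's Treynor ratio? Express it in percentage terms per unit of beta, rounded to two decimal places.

11.25%

Treynor = (R_P − R_f) / β_P = (14.91% − 5.35%) / 0.8500 = 9.56% / 0.8500 = 11.25%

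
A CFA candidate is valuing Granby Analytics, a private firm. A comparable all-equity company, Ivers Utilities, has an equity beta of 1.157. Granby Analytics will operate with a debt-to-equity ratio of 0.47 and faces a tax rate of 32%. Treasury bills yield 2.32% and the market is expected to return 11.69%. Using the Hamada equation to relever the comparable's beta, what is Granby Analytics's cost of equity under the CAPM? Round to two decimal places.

β_L = β_U × [1 + (1 − t)(D/E)] = 1.157 × [1 + (1 − 0.32) × 0.47]
    = 1.157 × [1 + 0.68 × 0.47] = 1.157 × 1.3196 = 1.5268
MRP = 11.69% − 2.32% = 9.37%
E(R) = R_f + β_L × MRP = 2.32% + 1.5268 × 9.37% = 16.63%

16.63%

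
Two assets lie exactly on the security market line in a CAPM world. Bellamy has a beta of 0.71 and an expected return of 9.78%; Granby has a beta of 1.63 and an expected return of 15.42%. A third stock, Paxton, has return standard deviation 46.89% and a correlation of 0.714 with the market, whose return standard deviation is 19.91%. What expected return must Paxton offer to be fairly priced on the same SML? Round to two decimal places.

MRP = (15.42% − 9.78%) / (1.63 − 0.71) = 6.1304%
R_f = 9.78% − 0.71 × 6.1304% = 5.4274%
β_Paxton = ρ·σ_i/σ_m = 0.714 × 46.89 / 19.91 = 1.6815
E(R_Paxton) = R_f + β × MRP = 5.4274% + 1.6815 × 6.1304% = 15.74%

15.74%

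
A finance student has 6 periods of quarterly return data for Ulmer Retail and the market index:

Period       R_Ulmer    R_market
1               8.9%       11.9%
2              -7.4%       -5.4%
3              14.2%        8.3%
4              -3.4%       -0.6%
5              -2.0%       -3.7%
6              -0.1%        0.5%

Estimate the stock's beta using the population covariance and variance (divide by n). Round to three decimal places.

1.088

Mean R_i = (8.9 − 7.4 + 14.2 − 3.4 − 2.0 − 0.1) / 6 = 1.7000%
Mean R_m = (11.9 − 5.4 + 8.3 − 0.6 − 3.7 + 0.5) / 6 = 1.8333%
Σ(R_i − R̄_i)(R_m − R̄_m) = 254.4200  ⇒  Cov = 254.4200 / 6 = 42.4033
Σ(R_m − R̄_m)² = 233.7933  ⇒  Var(R_m) = 233.7933 / 6 = 38.9656
β = Cov / Var(R_m) = 42.4033 / 38.9656 = 1.0882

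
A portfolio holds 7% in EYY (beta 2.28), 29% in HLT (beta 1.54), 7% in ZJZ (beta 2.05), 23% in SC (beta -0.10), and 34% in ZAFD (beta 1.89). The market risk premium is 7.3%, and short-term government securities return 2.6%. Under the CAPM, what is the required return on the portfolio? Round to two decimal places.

12.60%

β_P = Σ w_i β_i = 0.07×2.28 + 0.29×1.54 + 0.07×2.05 + 0.23×-0.10 + 0.34×1.89 = 1.3693
E(R_P) = R_f + β_P × MRP = 2.6% + 1.3693 × 7.3% = 12.60%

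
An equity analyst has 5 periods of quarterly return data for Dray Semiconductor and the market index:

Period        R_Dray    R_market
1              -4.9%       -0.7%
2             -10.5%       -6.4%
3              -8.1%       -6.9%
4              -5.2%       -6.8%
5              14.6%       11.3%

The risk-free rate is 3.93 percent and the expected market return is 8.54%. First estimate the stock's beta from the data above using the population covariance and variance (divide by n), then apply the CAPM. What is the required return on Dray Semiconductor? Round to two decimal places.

9.58%

Mean R_i = (-4.9 − 10.5 − 8.1 − 5.2 + 14.6) / 5 = -2.8200%
Mean R_m = (-0.7 − 6.4 − 6.9 − 6.8 + 11.3) / 5 = -1.9000%
Σ(R_i − R̄_i)(R_m − R̄_m) = 300.0700  ⇒  Cov = 300.0700 / 5 = 60.0140
Σ(R_m − R̄_m)² = 244.9400  ⇒  Var(R_m) = 244.9400 / 5 = 48.9880
β = Cov / Var(R_m) = 60.0140 / 48.9880 = 1.2251
MRP = 8.54% − 3.93% = 4.61%
E(R) = R_f + β × MRP = 3.93% + 1.2251 × 4.61% = 9.58%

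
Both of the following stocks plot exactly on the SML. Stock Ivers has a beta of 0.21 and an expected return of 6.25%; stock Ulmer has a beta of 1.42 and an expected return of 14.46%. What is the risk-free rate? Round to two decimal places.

4.83%

Both satisfy E(R) = R_f + β·MRP, so the slope of the SML is
MRP = (14.46% − 6.25%) / (1.42 − 0.21) = 8.21% / 1.21 = 6.7851%
R_f = E(R_Ivers) − β_Ivers·MRP = 6.25% − 0.21 × 6.7851% = 4.8251%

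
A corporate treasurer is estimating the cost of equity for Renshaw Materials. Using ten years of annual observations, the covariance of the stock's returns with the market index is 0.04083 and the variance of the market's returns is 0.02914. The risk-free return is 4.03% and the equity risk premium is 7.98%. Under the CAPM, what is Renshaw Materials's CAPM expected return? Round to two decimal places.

β = Cov(R_i, R_m) / Var(R_m) = 0.04083 / 0.02914 = 1.4012
E(R) = R_f + β × MRP = 4.03% + 1.4012 × 7.98% = 15.21%

15.21%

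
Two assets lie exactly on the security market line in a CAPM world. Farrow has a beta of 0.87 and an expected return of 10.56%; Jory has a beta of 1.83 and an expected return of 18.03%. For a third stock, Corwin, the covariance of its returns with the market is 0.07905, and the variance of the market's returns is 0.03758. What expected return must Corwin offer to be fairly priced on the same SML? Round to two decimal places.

20.16%

MRP = (18.03% − 10.56%) / (1.83 − 0.87) = 7.7813%
R_f = 10.56% − 0.87 × 7.7813% = 3.7903%
β_Corwin = Cov / Var(R_m) = 0.07905 / 0.03758 = 2.1035
E(R_Corwin) = R_f + β × MRP = 3.7903% + 2.1035 × 7.7813% = 20.16%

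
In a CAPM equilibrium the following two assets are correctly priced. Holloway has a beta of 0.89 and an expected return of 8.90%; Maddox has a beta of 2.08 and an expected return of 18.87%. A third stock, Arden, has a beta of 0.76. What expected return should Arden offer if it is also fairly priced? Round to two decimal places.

7.81%

MRP (SML slope) = (18.87% − 8.90%) / (2.08 − 0.89) = 9.97% / 1.19 = 8.3782%
R_f (intercept) = 8.90% − 0.89 × 8.3782% = 1.4434%
E(R_Arden) = R_f + β × MRP = 1.4434% + 0.76 × 8.3782% = 7.81%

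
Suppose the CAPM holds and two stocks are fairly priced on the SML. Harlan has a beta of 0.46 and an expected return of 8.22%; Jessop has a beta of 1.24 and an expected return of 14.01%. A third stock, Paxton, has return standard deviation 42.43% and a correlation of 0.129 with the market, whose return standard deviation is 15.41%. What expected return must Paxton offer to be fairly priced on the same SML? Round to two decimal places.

MRP = (14.01% − 8.22%) / (1.24 − 0.46) = 7.4231%
R_f = 8.22% − 0.46 × 7.4231% = 4.8054%
β_Paxton = ρ·σ_i/σ_m = 0.129 × 42.43 / 15.41 = 0.3552
E(R_Paxton) = R_f + β × MRP = 4.8054% + 0.3552 × 7.4231% = 7.44%

7.44%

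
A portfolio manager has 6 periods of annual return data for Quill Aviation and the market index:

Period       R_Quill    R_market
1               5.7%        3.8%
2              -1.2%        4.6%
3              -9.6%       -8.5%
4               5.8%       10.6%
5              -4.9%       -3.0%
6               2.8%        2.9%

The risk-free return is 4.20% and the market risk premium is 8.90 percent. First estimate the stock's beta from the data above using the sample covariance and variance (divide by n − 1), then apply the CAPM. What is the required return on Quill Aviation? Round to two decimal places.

11.68%

Mean R_i = (5.7 − 1.2 − 9.6 + 5.8 − 4.9 + 2.8) / 6 = -0.2333%
Mean R_m = (3.8 + 4.6 − 8.5 + 10.6 − 3.0 + 2.9) / 6 = 1.7333%
Σ(R_i − R̄_i)(R_m − R̄_m) = 184.4667  ⇒  Cov = 184.4667 / 5 = 36.8933
Σ(R_m − R̄_m)² = 219.5933  ⇒  Var(R_m) = 219.5933 / 5 = 43.9187
β = Cov / Var(R_m) = 36.8933 / 43.9187 = 0.8400
E(R) = R_f + β × MRP = 4.20% + 0.8400 × 8.90% = 11.68%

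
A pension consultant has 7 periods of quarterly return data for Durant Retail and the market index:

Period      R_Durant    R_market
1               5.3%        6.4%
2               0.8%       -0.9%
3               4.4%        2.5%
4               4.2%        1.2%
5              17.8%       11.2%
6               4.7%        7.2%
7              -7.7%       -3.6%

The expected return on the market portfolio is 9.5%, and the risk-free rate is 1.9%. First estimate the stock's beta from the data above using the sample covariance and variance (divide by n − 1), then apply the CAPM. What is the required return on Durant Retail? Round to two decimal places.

11.99%

Mean R_i = (5.3 + 0.8 + 4.4 + 4.2 + 17.8 + 4.7 − 7.7) / 7 = 4.2143%
Mean R_m = (6.4 − 0.9 + 2.5 + 1.2 + 11.2 + 7.2 − 3.6) / 7 = 3.4286%
Σ(R_i − R̄_i)(R_m − R̄_m) = 209.0171  ⇒  Cov = 209.0171 / 6 = 34.8362
Σ(R_m − R̄_m)² = 157.4143  ⇒  Var(R_m) = 157.4143 / 6 = 26.2357
β = Cov / Var(R_m) = 34.8362 / 26.2357 = 1.3278
MRP = 9.5% − 1.9% = 7.60%
E(R) = R_f + β × MRP = 1.9% + 1.3278 × 7.6% = 11.99%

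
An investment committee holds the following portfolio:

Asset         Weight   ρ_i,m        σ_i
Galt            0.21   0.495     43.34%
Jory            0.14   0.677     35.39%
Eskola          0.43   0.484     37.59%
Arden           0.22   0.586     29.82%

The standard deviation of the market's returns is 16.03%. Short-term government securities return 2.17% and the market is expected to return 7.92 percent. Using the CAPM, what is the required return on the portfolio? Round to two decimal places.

β_Galt = 0.495 × 43.34% / 16.03% = 1.3383
β_Jory = 0.677 × 35.39% / 16.03% = 1.4946
β_Eskola = 0.484 × 37.59% / 16.03% = 1.1350
β_Arden = 0.586 × 29.82% / 16.03% = 1.0901
β_P = Σ w_i β_i = 0.21×1.3383 + 0.14×1.4946 + 0.43×1.1350 + 0.22×1.0901 = 1.2182
MRP = 7.92% − 2.17% = 5.75%
E(R_P) = R_f + β_P × MRP = 2.17% + 1.2182 × 5.75% = 9.17%

9.17%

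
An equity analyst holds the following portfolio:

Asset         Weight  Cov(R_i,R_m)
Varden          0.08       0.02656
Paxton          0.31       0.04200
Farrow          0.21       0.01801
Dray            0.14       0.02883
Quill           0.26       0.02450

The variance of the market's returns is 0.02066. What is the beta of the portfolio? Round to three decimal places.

1.420

β_Varden = 0.02656 / 0.02066 = 1.2856
β_Paxton = 0.04200 / 0.02066 = 2.0329
β_Farrow = 0.01801 / 0.02066 = 0.8717
β_Dray = 0.02883 / 0.02066 = 1.3955
β_Quill = 0.02450 / 0.02066 = 1.1859
β_P = Σ w_i β_i = 0.08×1.2856 + 0.31×2.0329 + 0.21×0.8717 + 0.14×1.3955 + 0.26×1.1859 = 1.4198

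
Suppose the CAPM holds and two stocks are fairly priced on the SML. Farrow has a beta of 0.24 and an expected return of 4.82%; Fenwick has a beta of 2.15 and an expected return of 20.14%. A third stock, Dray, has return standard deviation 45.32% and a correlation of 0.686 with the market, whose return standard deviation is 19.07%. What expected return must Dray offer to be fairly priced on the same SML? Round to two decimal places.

15.97%

MRP = (20.14% − 4.82%) / (2.15 − 0.24) = 8.0209%
R_f = 4.82% − 0.24 × 8.0209% = 2.8950%
β_Dray = ρ·σ_i/σ_m = 0.686 × 45.32 / 19.07 = 1.6303
E(R_Dray) = R_f + β × MRP = 2.8950% + 1.6303 × 8.0209% = 15.97%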